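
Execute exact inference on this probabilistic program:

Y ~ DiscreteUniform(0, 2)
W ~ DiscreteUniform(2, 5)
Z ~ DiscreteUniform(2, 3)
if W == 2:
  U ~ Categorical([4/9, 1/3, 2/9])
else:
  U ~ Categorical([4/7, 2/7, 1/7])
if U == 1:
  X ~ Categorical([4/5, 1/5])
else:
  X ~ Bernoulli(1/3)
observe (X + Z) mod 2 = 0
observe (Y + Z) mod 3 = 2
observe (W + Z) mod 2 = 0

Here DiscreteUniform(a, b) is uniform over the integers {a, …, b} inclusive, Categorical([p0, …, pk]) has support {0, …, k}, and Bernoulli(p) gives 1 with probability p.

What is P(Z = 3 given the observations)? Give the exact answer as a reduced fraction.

Enumerate traces; 12 have nonzero weight after conditioning:
  (Y=0, W=2, Z=2, U=0, X=0) weight 1/81
  (Y=0, W=2, Z=2, U=1, X=0) weight 1/90
  (Y=0, W=2, Z=2, U=2, X=0) weight 1/162
  (Y=0, W=4, Z=2, U=0, X=0) weight 1/63
  (Y=0, W=4, Z=2, U=1, X=0) weight 1/105
  (Y=0, W=4, Z=2, U=2, X=0) weight 1/252
  (Y=2, W=3, Z=3, U=0, X=1) weight 1/126
  (Y=2, W=3, Z=3, U=1, X=1) weight 1/420
  … 4 more
Group by Z:
  weight(Z=2) = 223/3780
  weight(Z=3) = 31/1260
Total weight = 223/3780 + 31/1260 = 79/945
P(Z=2 | obs) = 223/3780 / 79/945 = 223/316
P(Z=3 | obs) = 31/1260 / 79/945 = 93/316

P(Z = 3 | obs) = 93/316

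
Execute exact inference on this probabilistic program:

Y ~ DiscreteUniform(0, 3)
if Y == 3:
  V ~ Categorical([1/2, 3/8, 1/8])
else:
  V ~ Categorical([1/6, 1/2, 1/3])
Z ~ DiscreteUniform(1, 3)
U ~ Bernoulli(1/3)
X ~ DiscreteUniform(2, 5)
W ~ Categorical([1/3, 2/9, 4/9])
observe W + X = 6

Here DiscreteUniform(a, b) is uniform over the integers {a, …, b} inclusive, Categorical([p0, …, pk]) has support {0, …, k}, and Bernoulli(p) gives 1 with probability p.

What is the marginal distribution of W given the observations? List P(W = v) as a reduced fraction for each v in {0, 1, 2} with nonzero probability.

P(W=1) = 1/3, P(W=2) = 2/3

Enumerate traces; 144 have nonzero weight after conditioning:
  (Y=0, V=0, Z=1, U=0, X=4, W=2) weight 1/972
  (Y=0, V=0, Z=1, U=0, X=5, W=1) weight 1/1944
  (Y=0, V=0, Z=1, U=1, X=4, W=2) weight 1/1944
  (Y=0, V=0, Z=1, U=1, X=5, W=1) weight 1/3888
  (Y=0, V=0, Z=2, U=0, X=4, W=2) weight 1/972
  (Y=0, V=0, Z=2, U=0, X=5, W=1) weight 1/1944
  (Y=0, V=0, Z=2, U=1, X=4, W=2) weight 1/1944
  (Y=0, V=0, Z=2, U=1, X=5, W=1) weight 1/3888
  … 136 more
Group by W:
  weight(W=1) = 1/18
  weight(W=2) = 1/9
Total weight = 1/18 + 1/9 = 1/6
P(W=1 | obs) = 1/18 / 1/6 = 1/3
P(W=2 | obs) = 1/9 / 1/6 = 2/3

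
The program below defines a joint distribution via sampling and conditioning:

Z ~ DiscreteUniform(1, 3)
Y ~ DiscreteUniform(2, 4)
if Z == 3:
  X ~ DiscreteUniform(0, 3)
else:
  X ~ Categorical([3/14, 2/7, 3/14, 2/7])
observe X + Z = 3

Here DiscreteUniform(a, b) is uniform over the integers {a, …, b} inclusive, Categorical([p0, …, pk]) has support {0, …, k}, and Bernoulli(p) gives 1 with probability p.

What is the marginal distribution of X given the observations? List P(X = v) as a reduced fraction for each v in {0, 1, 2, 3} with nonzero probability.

Enumerate traces; 9 have nonzero weight after conditioning:
  (Z=1, Y=2, X=2) weight 1/42
  (Z=1, Y=3, X=2) weight 1/42
  (Z=1, Y=4, X=2) weight 1/42
  (Z=2, Y=2, X=1) weight 2/63
  (Z=2, Y=3, X=1) weight 2/63
  (Z=2, Y=4, X=1) weight 2/63
  (Z=3, Y=2, X=0) weight 1/36
  (Z=3, Y=3, X=0) weight 1/36
  … 1 more
Group by X:
  weight(X=0) = 1/12
  weight(X=1) = 2/21
  weight(X=2) = 1/14
Total weight = 1/12 + 2/21 + 1/14 = 1/4
P(X=0 | obs) = 1/12 / 1/4 = 1/3
P(X=1 | obs) = 2/21 / 1/4 = 8/21
P(X=2 | obs) = 1/14 / 1/4 = 2/7

P(X=0) = 1/3, P(X=1) = 8/21, P(X=2) = 2/7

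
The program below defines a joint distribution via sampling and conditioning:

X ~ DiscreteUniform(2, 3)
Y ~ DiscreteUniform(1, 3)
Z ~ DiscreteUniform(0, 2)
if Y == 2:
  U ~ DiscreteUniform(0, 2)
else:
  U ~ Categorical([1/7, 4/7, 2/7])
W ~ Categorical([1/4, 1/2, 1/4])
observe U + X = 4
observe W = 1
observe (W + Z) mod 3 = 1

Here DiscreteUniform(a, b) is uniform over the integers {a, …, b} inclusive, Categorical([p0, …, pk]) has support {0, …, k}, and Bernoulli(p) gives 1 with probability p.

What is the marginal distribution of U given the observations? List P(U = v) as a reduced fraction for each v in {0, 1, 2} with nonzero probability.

Enumerate traces; 6 have nonzero weight after conditioning:
  (X=2, Y=1, Z=0, U=2, W=1) weight 1/126
  (X=2, Y=2, Z=0, U=2, W=1) weight 1/108
  (X=2, Y=3, Z=0, U=2, W=1) weight 1/126
  (X=3, Y=1, Z=0, U=1, W=1) weight 1/63
  (X=3, Y=2, Z=0, U=1, W=1) weight 1/108
  (X=3, Y=3, Z=0, U=1, W=1) weight 1/63
Group by U:
  weight(U=1) = 31/756
  weight(U=2) = 19/756
Total weight = 31/756 + 19/756 = 25/378
P(U=1 | obs) = 31/756 / 25/378 = 31/50
P(U=2 | obs) = 19/756 / 25/378 = 19/50

P(U=1) = 31/50, P(U=2) = 19/50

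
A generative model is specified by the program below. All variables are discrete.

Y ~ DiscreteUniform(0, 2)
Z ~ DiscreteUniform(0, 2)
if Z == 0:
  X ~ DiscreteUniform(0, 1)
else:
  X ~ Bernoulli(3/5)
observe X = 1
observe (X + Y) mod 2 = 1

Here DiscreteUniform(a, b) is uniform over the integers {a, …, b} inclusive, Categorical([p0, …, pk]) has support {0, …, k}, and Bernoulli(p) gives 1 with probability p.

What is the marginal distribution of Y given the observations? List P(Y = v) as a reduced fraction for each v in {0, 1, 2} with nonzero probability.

Enumerate traces; 6 have nonzero weight after conditioning:
  (Y=0, Z=0, X=1) weight 1/18
  (Y=0, Z=1, X=1) weight 1/15
  (Y=0, Z=2, X=1) weight 1/15
  (Y=2, Z=0, X=1) weight 1/18
  (Y=2, Z=1, X=1) weight 1/15
  (Y=2, Z=2, X=1) weight 1/15
Group by Y:
  weight(Y=0) = 17/90
  weight(Y=2) = 17/90
Total weight = 17/90 + 17/90 = 17/45
P(Y=0 | obs) = 17/90 / 17/45 = 1/2
P(Y=2 | obs) = 17/90 / 17/45 = 1/2

P(Y=0) = 1/2, P(Y=2) = 1/2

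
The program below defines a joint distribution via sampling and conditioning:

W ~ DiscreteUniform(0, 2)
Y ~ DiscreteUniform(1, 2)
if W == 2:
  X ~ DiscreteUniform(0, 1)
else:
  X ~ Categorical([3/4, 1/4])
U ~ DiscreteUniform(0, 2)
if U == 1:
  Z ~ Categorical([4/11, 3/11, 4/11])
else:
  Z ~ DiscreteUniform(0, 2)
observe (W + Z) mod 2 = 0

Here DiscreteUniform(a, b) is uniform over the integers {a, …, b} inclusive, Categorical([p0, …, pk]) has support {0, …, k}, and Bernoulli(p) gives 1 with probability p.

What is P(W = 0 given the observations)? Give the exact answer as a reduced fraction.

Enumerate traces; 60 have nonzero weight after conditioning:
  (W=0, Y=1, X=0, U=0, Z=0) weight 1/72
  (W=0, Y=1, X=0, U=0, Z=2) weight 1/72
  (W=0, Y=1, X=0, U=1, Z=0) weight 1/66
  (W=0, Y=1, X=0, U=1, Z=2) weight 1/66
  (W=0, Y=1, X=0, U=2, Z=0) weight 1/72
  (W=0, Y=1, X=0, U=2, Z=2) weight 1/72
  (W=0, Y=1, X=1, U=0, Z=0) weight 1/216
  (W=0, Y=1, X=1, U=0, Z=2) weight 1/216
  (W=1, Y=1, X=0, U=0, Z=1) weight 1/72
  (W=2, Y=1, X=0, U=0, Z=0) weight 1/108
  … 50 more
Group by W:
  weight(W=0) = 68/297
  weight(W=1) = 31/297
  weight(W=2) = 68/297
Total weight = 68/297 + 31/297 + 68/297 = 167/297
P(W=0 | obs) = 68/297 / 167/297 = 68/167
P(W=1 | obs) = 31/297 / 167/297 = 31/167
P(W=2 | obs) = 68/297 / 167/297 = 68/167

P(W = 0 | obs) = 68/167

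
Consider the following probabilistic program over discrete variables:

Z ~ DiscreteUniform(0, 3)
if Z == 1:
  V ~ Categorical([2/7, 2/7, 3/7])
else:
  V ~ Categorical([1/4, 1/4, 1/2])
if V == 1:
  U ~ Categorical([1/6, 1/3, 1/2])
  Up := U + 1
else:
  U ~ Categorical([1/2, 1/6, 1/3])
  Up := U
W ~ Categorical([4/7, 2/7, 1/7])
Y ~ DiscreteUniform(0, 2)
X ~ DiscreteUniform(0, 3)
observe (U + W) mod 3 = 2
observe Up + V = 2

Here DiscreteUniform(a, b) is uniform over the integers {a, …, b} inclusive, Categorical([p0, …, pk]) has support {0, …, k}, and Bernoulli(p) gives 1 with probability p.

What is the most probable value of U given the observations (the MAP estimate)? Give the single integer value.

argmax_v P(U = v | obs) = 2

Enumerate traces; 144 have nonzero weight after conditioning:
  (Z=0, V=0, U=2, W=0, Y=0, X=0) weight 1/1008
  (Z=0, V=0, U=2, W=0, Y=0, X=1) weight 1/1008
  (Z=0, V=0, U=2, W=0, Y=0, X=2) weight 1/1008
  (Z=0, V=0, U=2, W=0, Y=0, X=3) weight 1/1008
  (Z=0, V=0, U=2, W=0, Y=1, X=0) weight 1/1008
  (Z=0, V=0, U=2, W=0, Y=1, X=1) weight 1/1008
  (Z=0, V=0, U=2, W=0, Y=1, X=2) weight 1/1008
  (Z=0, V=0, U=2, W=0, Y=1, X=3) weight 1/1008
  (Z=0, V=1, U=0, W=2, Y=0, X=0) weight 1/8064
  … 135 more
Group by U:
  weight(U=0) = 191/4704
  weight(U=2) = 29/588
Total weight = 191/4704 + 29/588 = 141/1568
P(U=0 | obs) = 191/4704 / 141/1568 = 191/423
P(U=2 | obs) = 29/588 / 141/1568 = 232/423
argmax = 2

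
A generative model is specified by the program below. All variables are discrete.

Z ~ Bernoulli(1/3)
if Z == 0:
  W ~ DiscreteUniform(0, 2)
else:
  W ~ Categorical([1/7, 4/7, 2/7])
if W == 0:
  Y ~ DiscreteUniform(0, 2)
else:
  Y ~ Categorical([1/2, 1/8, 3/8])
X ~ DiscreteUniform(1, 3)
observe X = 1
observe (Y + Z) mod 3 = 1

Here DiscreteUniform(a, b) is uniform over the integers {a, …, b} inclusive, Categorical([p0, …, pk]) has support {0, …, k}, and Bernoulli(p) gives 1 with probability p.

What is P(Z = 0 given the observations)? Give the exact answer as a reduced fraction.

P(Z = 0 | obs) = 49/109

Enumerate traces; 6 have nonzero weight after conditioning:
  (Z=0, W=0, Y=1, X=1) weight 2/81
  (Z=0, W=1, Y=1, X=1) weight 1/108
  (Z=0, W=2, Y=1, X=1) weight 1/108
  (Z=1, W=0, Y=0, X=1) weight 1/189
  (Z=1, W=1, Y=0, X=1) weight 2/63
  (Z=1, W=2, Y=0, X=1) weight 1/63
Group by Z:
  weight(Z=0) = 7/162
  weight(Z=1) = 10/189
Total weight = 7/162 + 10/189 = 109/1134
P(Z=0 | obs) = 7/162 / 109/1134 = 49/109
P(Z=1 | obs) = 10/189 / 109/1134 = 60/109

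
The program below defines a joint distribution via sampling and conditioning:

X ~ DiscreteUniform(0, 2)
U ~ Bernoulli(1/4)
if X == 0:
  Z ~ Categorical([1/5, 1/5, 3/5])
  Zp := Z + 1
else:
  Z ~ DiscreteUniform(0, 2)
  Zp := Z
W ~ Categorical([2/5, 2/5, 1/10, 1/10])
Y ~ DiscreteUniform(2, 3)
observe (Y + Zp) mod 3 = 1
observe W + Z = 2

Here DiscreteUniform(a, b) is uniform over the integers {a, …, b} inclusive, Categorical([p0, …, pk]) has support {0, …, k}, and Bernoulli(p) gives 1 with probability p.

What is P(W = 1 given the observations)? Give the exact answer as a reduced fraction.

Enumerate traces; 12 have nonzero weight after conditioning:
  (X=0, U=0, Z=0, W=2, Y=3) weight 1/400
  (X=0, U=0, Z=1, W=1, Y=2) weight 1/100
  (X=0, U=1, Z=0, W=2, Y=3) weight 1/1200
  (X=0, U=1, Z=1, W=1, Y=2) weight 1/300
  (X=1, U=0, Z=1, W=1, Y=3) weight 1/60
  (X=1, U=0, Z=2, W=0, Y=2) weight 1/60
  (X=1, U=1, Z=1, W=1, Y=3) weight 1/180
  (X=1, U=1, Z=2, W=0, Y=2) weight 1/180
  … 4 more
Group by W:
  weight(W=0) = 2/45
  weight(W=1) = 13/225
  weight(W=2) = 1/300
Total weight = 2/45 + 13/225 + 1/300 = 19/180
P(W=0 | obs) = 2/45 / 19/180 = 8/19
P(W=1 | obs) = 13/225 / 19/180 = 52/95
P(W=2 | obs) = 1/300 / 19/180 = 3/95

P(W = 1 | obs) = 52/95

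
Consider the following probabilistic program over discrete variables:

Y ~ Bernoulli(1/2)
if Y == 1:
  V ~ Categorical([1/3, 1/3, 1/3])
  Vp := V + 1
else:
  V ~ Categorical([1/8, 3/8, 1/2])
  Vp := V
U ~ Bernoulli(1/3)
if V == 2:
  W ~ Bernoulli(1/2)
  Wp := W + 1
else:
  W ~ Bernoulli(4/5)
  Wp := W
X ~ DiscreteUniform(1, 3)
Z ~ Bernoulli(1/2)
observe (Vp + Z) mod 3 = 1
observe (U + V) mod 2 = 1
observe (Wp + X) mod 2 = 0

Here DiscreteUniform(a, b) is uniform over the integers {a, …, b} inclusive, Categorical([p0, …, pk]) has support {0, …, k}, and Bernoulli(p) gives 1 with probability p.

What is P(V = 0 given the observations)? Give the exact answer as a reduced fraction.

Enumerate traces; 12 have nonzero weight after conditioning:
  (Y=0, V=0, U=1, W=0, X=2, Z=1) weight 1/1440
  (Y=0, V=0, U=1, W=1, X=1, Z=1) weight 1/360
  (Y=0, V=0, U=1, W=1, X=3, Z=1) weight 1/360
  (Y=0, V=1, U=0, W=0, X=2, Z=0) weight 1/240
  (Y=0, V=1, U=0, W=1, X=1, Z=0) weight 1/60
  (Y=0, V=1, U=0, W=1, X=3, Z=0) weight 1/60
  (Y=1, V=0, U=1, W=0, X=2, Z=0) weight 1/540
  (Y=1, V=0, U=1, W=1, X=1, Z=0) weight 1/135
  (Y=1, V=2, U=1, W=0, X=1, Z=1) weight 1/216
  … 3 more
Group by V:
  weight(V=0) = 11/480
  weight(V=1) = 3/80
  weight(V=2) = 1/72
Total weight = 11/480 + 3/80 + 1/72 = 107/1440
P(V=0 | obs) = 11/480 / 107/1440 = 33/107
P(V=1 | obs) = 3/80 / 107/1440 = 54/107
P(V=2 | obs) = 1/72 / 107/1440 = 20/107

P(V = 0 | obs) = 33/107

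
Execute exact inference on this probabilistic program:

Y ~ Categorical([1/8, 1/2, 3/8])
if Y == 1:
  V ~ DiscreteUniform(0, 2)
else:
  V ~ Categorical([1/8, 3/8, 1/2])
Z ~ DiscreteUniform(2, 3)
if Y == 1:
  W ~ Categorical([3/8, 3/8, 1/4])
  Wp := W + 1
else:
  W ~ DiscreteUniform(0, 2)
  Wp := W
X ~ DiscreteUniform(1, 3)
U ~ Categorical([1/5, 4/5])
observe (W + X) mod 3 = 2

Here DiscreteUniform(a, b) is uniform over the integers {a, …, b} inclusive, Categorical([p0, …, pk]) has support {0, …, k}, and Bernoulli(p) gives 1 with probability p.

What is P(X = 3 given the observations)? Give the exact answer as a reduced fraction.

P(X = 3 | obs) = 7/24

Enumerate traces; 108 have nonzero weight after conditioning:
  (Y=0, V=0, Z=2, W=0, X=2, U=0) weight 1/5760
  (Y=0, V=0, Z=2, W=0, X=2, U=1) weight 1/1440
  (Y=0, V=0, Z=2, W=1, X=1, U=0) weight 1/5760
  (Y=0, V=0, Z=2, W=1, X=1, U=1) weight 1/1440
  (Y=0, V=0, Z=2, W=2, X=3, U=0) weight 1/5760
  (Y=0, V=0, Z=2, W=2, X=3, U=1) weight 1/1440
  (Y=0, V=0, Z=3, W=0, X=2, U=0) weight 1/5760
  (Y=0, V=0, Z=3, W=0, X=2, U=1) weight 1/1440
  … 100 more
Group by X:
  weight(X=1) = 17/144
  weight(X=2) = 17/144
  weight(X=3) = 7/72
Total weight = 17/144 + 17/144 + 7/72 = 1/3
P(X=1 | obs) = 17/144 / 1/3 = 17/48
P(X=2 | obs) = 17/144 / 1/3 = 17/48
P(X=3 | obs) = 7/72 / 1/3 = 7/24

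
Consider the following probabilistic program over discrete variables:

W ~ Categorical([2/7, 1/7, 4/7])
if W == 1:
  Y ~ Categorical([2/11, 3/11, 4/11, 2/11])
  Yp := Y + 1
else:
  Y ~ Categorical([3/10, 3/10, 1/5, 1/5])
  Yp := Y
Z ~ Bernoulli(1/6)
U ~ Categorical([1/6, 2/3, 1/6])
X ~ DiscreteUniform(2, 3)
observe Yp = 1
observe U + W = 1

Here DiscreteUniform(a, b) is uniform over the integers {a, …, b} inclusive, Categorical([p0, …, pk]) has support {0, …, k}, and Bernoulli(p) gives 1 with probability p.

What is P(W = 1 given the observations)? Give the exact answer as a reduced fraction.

P(W = 1 | obs) = 5/71

Enumerate traces; 8 have nonzero weight after conditioning:
  (W=0, Y=1, Z=0, U=1, X=2) weight 1/42
  (W=0, Y=1, Z=0, U=1, X=3) weight 1/42
  (W=0, Y=1, Z=1, U=1, X=2) weight 1/210
  (W=0, Y=1, Z=1, U=1, X=3) weight 1/210
  (W=1, Y=0, Z=0, U=0, X=2) weight 5/2772
  (W=1, Y=0, Z=0, U=0, X=3) weight 5/2772
  (W=1, Y=0, Z=1, U=0, X=2) weight 1/2772
  (W=1, Y=0, Z=1, U=0, X=3) weight 1/2772
Group by W:
  weight(W=0) = 2/35
  weight(W=1) = 1/231
Total weight = 2/35 + 1/231 = 71/1155
P(W=0 | obs) = 2/35 / 71/1155 = 66/71
P(W=1 | obs) = 1/231 / 71/1155 = 5/71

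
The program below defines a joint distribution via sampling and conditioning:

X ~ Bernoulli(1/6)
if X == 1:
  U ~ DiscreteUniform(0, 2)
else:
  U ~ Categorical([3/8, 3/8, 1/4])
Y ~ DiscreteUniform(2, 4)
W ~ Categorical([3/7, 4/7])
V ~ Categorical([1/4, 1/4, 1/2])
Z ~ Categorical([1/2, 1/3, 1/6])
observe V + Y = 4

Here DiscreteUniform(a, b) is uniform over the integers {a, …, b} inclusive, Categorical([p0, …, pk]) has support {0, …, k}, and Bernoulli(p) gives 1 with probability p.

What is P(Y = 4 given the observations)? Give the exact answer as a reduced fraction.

Enumerate traces; 108 have nonzero weight after conditioning:
  (X=0, U=0, Y=2, W=0, V=2, Z=0) weight 5/448
  (X=0, U=0, Y=2, W=0, V=2, Z=1) weight 5/672
  (X=0, U=0, Y=2, W=0, V=2, Z=2) weight 5/1344
  (X=0, U=0, Y=2, W=1, V=2, Z=0) weight 5/336
  (X=0, U=0, Y=2, W=1, V=2, Z=1) weight 5/504
  (X=0, U=0, Y=2, W=1, V=2, Z=2) weight 5/1008
  (X=0, U=0, Y=3, W=0, V=1, Z=0) weight 5/896
  (X=0, U=0, Y=3, W=0, V=1, Z=1) weight 5/1344
  (X=0, U=0, Y=4, W=0, V=0, Z=0) weight 5/896
  … 99 more
Group by Y:
  weight(Y=2) = 1/6
  weight(Y=3) = 1/12
  weight(Y=4) = 1/12
Total weight = 1/6 + 1/12 + 1/12 = 1/3
P(Y=2 | obs) = 1/6 / 1/3 = 1/2
P(Y=3 | obs) = 1/12 / 1/3 = 1/4
P(Y=4 | obs) = 1/12 / 1/3 = 1/4

P(Y = 4 | obs) = 1/4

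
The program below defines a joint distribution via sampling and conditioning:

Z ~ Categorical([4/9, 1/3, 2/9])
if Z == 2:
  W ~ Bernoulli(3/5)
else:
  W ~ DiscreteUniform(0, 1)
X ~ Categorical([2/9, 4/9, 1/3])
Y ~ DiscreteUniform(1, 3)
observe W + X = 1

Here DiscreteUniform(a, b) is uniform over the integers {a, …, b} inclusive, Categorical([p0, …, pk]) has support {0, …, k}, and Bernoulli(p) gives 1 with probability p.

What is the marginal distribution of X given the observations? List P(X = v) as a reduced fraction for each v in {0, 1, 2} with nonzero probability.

Enumerate traces; 18 have nonzero weight after conditioning:
  (Z=0, W=0, X=1, Y=1) weight 8/243
  (Z=0, W=0, X=1, Y=2) weight 8/243
  (Z=0, W=0, X=1, Y=3) weight 8/243
  (Z=0, W=1, X=0, Y=1) weight 4/243
  (Z=0, W=1, X=0, Y=2) weight 4/243
  (Z=0, W=1, X=0, Y=3) weight 4/243
  (Z=1, W=0, X=1, Y=1) weight 2/81
  (Z=1, W=0, X=1, Y=2) weight 2/81
  … 10 more
Group by X:
  weight(X=0) = 47/405
  weight(X=1) = 86/405
Total weight = 47/405 + 86/405 = 133/405
P(X=0 | obs) = 47/405 / 133/405 = 47/133
P(X=1 | obs) = 86/405 / 133/405 = 86/133

P(X=0) = 47/133, P(X=1) = 86/133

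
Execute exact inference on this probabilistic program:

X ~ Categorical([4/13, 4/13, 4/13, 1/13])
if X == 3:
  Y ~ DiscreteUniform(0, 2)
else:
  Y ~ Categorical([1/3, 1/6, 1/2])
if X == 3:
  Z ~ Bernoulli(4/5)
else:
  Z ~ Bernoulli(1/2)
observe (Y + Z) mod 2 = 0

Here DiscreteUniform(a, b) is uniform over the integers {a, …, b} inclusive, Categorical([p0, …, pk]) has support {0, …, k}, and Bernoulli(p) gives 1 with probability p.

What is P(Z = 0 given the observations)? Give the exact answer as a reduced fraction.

P(Z = 0 | obs) = 77/96

Enumerate traces; 12 have nonzero weight after conditioning:
  (X=0, Y=0, Z=0) weight 2/39
  (X=0, Y=1, Z=1) weight 1/39
  (X=0, Y=2, Z=0) weight 1/13
  (X=1, Y=0, Z=0) weight 2/39
  (X=1, Y=1, Z=1) weight 1/39
  (X=1, Y=2, Z=0) weight 1/13
  (X=2, Y=0, Z=0) weight 2/39
  (X=2, Y=1, Z=1) weight 1/39
  … 4 more
Group by Z:
  weight(Z=0) = 77/195
  weight(Z=1) = 19/195
Total weight = 77/195 + 19/195 = 32/65
P(Z=0 | obs) = 77/195 / 32/65 = 77/96
P(Z=1 | obs) = 19/195 / 32/65 = 19/96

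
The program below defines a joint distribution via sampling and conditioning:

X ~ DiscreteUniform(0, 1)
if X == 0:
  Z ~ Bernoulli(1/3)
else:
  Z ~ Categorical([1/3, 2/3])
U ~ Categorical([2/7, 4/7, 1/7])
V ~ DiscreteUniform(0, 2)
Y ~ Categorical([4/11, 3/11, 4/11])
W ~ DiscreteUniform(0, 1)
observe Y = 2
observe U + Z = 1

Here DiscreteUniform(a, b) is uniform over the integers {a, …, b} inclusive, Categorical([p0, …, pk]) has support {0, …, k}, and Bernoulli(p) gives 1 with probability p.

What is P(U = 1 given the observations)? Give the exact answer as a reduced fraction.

P(U = 1 | obs) = 2/3

Enumerate traces; 24 have nonzero weight after conditioning:
  (X=0, Z=0, U=1, V=0, Y=2, W=0) weight 8/693
  (X=0, Z=0, U=1, V=0, Y=2, W=1) weight 8/693
  (X=0, Z=0, U=1, V=1, Y=2, W=0) weight 8/693
  (X=0, Z=0, U=1, V=1, Y=2, W=1) weight 8/693
  (X=0, Z=0, U=1, V=2, Y=2, W=0) weight 8/693
  (X=0, Z=0, U=1, V=2, Y=2, W=1) weight 8/693
  (X=0, Z=1, U=0, V=0, Y=2, W=0) weight 2/693
  (X=0, Z=1, U=0, V=0, Y=2, W=1) weight 2/693
  … 16 more
Group by U:
  weight(U=0) = 4/77
  weight(U=1) = 8/77
Total weight = 4/77 + 8/77 = 12/77
P(U=0 | obs) = 4/77 / 12/77 = 1/3
P(U=1 | obs) = 8/77 / 12/77 = 2/3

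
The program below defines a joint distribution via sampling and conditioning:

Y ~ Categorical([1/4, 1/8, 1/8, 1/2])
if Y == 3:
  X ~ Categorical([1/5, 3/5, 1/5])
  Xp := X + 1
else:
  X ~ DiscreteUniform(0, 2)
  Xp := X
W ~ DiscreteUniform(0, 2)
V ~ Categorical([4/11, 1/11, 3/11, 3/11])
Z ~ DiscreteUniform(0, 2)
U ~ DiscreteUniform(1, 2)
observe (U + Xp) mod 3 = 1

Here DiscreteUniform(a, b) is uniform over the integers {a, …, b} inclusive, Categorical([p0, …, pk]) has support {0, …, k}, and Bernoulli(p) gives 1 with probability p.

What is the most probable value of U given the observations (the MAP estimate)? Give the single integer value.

argmax_v P(U = v | obs) = 2

Enumerate traces; 288 have nonzero weight after conditioning:
  (Y=0, X=0, W=0, V=0, Z=0, U=1) weight 1/594
  (Y=0, X=0, W=0, V=0, Z=1, U=1) weight 1/594
  (Y=0, X=0, W=0, V=0, Z=2, U=1) weight 1/594
  (Y=0, X=0, W=0, V=1, Z=0, U=1) weight 1/2376
  (Y=0, X=0, W=0, V=1, Z=1, U=1) weight 1/2376
  (Y=0, X=0, W=0, V=1, Z=2, U=1) weight 1/2376
  (Y=0, X=0, W=0, V=2, Z=0, U=1) weight 1/792
  (Y=0, X=0, W=0, V=2, Z=1, U=1) weight 1/792
  (Y=0, X=2, W=0, V=0, Z=0, U=2) weight 1/594
  … 279 more
Group by U:
  weight(U=1) = 2/15
  weight(U=2) = 7/30
Total weight = 2/15 + 7/30 = 11/30
P(U=1 | obs) = 2/15 / 11/30 = 4/11
P(U=2 | obs) = 7/30 / 11/30 = 7/11
argmax = 2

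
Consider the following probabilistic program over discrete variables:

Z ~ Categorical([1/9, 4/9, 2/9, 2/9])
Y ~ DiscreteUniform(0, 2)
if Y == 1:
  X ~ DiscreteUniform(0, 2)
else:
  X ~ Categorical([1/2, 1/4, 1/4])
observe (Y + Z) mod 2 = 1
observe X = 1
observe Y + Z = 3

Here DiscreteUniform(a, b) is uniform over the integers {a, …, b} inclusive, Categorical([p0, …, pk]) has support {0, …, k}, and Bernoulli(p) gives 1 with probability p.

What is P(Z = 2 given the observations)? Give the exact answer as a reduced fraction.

P(Z = 2 | obs) = 4/13

Enumerate traces; 3 have nonzero weight after conditioning:
  (Z=1, Y=2, X=1) weight 1/27
  (Z=2, Y=1, X=1) weight 2/81
  (Z=3, Y=0, X=1) weight 1/54
Group by Z:
  weight(Z=1) = 1/27
  weight(Z=2) = 2/81
  weight(Z=3) = 1/54
Total weight = 1/27 + 2/81 + 1/54 = 13/162
P(Z=1 | obs) = 1/27 / 13/162 = 6/13
P(Z=2 | obs) = 2/81 / 13/162 = 4/13
P(Z=3 | obs) = 1/54 / 13/162 = 3/13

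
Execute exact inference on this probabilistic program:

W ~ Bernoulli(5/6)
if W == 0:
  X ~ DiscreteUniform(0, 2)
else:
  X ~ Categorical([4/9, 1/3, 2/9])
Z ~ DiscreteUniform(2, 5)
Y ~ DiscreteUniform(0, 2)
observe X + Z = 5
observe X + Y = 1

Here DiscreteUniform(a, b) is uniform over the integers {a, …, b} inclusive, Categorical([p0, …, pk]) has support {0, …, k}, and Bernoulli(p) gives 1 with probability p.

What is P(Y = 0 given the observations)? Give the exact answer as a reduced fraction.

Enumerate traces; 4 have nonzero weight after conditioning:
  (W=0, X=0, Z=5, Y=1) weight 1/216
  (W=0, X=1, Z=4, Y=0) weight 1/216
  (W=1, X=0, Z=5, Y=1) weight 5/162
  (W=1, X=1, Z=4, Y=0) weight 5/216
Group by Y:
  weight(Y=0) = 1/36
  weight(Y=1) = 23/648
Total weight = 1/36 + 23/648 = 41/648
P(Y=0 | obs) = 1/36 / 41/648 = 18/41
P(Y=1 | obs) = 23/648 / 41/648 = 23/41

P(Y = 0 | obs) = 18/41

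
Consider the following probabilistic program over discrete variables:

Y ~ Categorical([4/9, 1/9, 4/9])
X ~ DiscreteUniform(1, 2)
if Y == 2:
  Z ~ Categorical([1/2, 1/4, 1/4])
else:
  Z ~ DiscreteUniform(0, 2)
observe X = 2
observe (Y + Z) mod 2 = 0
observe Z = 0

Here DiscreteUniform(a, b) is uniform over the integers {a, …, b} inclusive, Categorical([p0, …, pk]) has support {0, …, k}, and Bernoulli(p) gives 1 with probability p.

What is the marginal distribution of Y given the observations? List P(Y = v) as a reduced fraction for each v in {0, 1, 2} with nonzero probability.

P(Y=0) = 2/5, P(Y=2) = 3/5

Enumerate traces; 2 have nonzero weight after conditioning:
  (Y=0, X=2, Z=0) weight 2/27
  (Y=2, X=2, Z=0) weight 1/9
Group by Y:
  weight(Y=0) = 2/27
  weight(Y=2) = 1/9
Total weight = 2/27 + 1/9 = 5/27
P(Y=0 | obs) = 2/27 / 5/27 = 2/5
P(Y=2 | obs) = 1/9 / 5/27 = 3/5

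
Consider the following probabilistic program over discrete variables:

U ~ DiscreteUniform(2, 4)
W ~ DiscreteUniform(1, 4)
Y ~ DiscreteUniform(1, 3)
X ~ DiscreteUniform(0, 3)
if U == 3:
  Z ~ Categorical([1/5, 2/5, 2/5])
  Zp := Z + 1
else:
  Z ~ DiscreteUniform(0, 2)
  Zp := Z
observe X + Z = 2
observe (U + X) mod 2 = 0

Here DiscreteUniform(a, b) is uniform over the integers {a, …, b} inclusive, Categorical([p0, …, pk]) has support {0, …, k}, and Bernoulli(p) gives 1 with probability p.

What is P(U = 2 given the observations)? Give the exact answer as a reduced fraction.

P(U = 2 | obs) = 5/13

Enumerate traces; 60 have nonzero weight after conditioning:
  (U=2, W=1, Y=1, X=0, Z=2) weight 1/432
  (U=2, W=1, Y=1, X=2, Z=0) weight 1/432
  (U=2, W=1, Y=2, X=0, Z=2) weight 1/432
  (U=2, W=1, Y=2, X=2, Z=0) weight 1/432
  (U=2, W=1, Y=3, X=0, Z=2) weight 1/432
  (U=2, W=1, Y=3, X=2, Z=0) weight 1/432
  (U=2, W=2, Y=1, X=0, Z=2) weight 1/432
  (U=2, W=2, Y=1, X=2, Z=0) weight 1/432
  (U=3, W=1, Y=1, X=1, Z=1) weight 1/360
  (U=4, W=1, Y=1, X=0, Z=2) weight 1/432
  … 50 more
Group by U:
  weight(U=2) = 1/18
  weight(U=3) = 1/30
  weight(U=4) = 1/18
Total weight = 1/18 + 1/30 + 1/18 = 13/90
P(U=2 | obs) = 1/18 / 13/90 = 5/13
P(U=3 | obs) = 1/30 / 13/90 = 3/13
P(U=4 | obs) = 1/18 / 13/90 = 5/13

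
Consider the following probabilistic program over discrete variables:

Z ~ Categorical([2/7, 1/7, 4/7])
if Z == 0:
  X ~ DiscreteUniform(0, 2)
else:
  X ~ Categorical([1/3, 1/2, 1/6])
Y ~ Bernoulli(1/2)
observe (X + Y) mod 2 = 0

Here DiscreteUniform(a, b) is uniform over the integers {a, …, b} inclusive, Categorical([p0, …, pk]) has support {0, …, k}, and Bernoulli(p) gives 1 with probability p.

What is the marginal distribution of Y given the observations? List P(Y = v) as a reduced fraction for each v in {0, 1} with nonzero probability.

Enumerate traces; 9 have nonzero weight after conditioning:
  (Z=0, X=0, Y=0) weight 1/21
  (Z=0, X=1, Y=1) weight 1/21
  (Z=0, X=2, Y=0) weight 1/21
  (Z=1, X=0, Y=0) weight 1/42
  (Z=1, X=1, Y=1) weight 1/28
  (Z=1, X=2, Y=0) weight 1/84
  (Z=2, X=0, Y=0) weight 2/21
  (Z=2, X=1, Y=1) weight 1/7
  … 1 more
Group by Y:
  weight(Y=0) = 23/84
  weight(Y=1) = 19/84
Total weight = 23/84 + 19/84 = 1/2
P(Y=0 | obs) = 23/84 / 1/2 = 23/42
P(Y=1 | obs) = 19/84 / 1/2 = 19/42

P(Y=0) = 23/42, P(Y=1) = 19/42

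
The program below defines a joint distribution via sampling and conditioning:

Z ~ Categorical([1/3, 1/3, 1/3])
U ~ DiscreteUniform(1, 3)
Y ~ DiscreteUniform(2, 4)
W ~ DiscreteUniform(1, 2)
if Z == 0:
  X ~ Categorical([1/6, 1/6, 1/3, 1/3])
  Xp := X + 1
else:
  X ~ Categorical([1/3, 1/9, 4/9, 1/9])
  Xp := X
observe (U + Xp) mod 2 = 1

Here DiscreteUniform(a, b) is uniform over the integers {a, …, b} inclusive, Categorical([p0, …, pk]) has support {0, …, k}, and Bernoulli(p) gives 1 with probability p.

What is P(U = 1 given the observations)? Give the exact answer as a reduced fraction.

Enumerate traces; 108 have nonzero weight after conditioning:
  (Z=0, U=1, Y=2, W=1, X=1) weight 1/324
  (Z=0, U=1, Y=2, W=1, X=3) weight 1/162
  (Z=0, U=1, Y=2, W=2, X=1) weight 1/324
  (Z=0, U=1, Y=2, W=2, X=3) weight 1/162
  (Z=0, U=1, Y=3, W=1, X=1) weight 1/324
  (Z=0, U=1, Y=3, W=1, X=3) weight 1/162
  (Z=0, U=1, Y=3, W=2, X=1) weight 1/324
  (Z=0, U=1, Y=3, W=2, X=3) weight 1/162
  (Z=0, U=2, Y=2, W=1, X=0) weight 1/324
  (Z=0, U=3, Y=2, W=1, X=1) weight 1/324
  … 98 more
Group by U:
  weight(U=1) = 37/162
  weight(U=2) = 17/162
  weight(U=3) = 37/162
Total weight = 37/162 + 17/162 + 37/162 = 91/162
P(U=1 | obs) = 37/162 / 91/162 = 37/91
P(U=2 | obs) = 17/162 / 91/162 = 17/91
P(U=3 | obs) = 37/162 / 91/162 = 37/91

P(U = 1 | obs) = 37/91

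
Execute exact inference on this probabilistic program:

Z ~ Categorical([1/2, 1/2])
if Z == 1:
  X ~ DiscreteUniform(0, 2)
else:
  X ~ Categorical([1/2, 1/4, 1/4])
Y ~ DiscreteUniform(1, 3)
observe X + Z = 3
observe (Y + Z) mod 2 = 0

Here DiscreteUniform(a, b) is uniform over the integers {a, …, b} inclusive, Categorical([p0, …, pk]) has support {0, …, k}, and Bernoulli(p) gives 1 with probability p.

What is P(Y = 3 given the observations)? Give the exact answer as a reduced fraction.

P(Y = 3 | obs) = 1/2

Enumerate traces; 2 have nonzero weight after conditioning:
  (Z=1, X=2, Y=1) weight 1/18
  (Z=1, X=2, Y=3) weight 1/18
Group by Y:
  weight(Y=1) = 1/18
  weight(Y=3) = 1/18
Total weight = 1/18 + 1/18 = 1/9
P(Y=1 | obs) = 1/18 / 1/9 = 1/2
P(Y=3 | obs) = 1/18 / 1/9 = 1/2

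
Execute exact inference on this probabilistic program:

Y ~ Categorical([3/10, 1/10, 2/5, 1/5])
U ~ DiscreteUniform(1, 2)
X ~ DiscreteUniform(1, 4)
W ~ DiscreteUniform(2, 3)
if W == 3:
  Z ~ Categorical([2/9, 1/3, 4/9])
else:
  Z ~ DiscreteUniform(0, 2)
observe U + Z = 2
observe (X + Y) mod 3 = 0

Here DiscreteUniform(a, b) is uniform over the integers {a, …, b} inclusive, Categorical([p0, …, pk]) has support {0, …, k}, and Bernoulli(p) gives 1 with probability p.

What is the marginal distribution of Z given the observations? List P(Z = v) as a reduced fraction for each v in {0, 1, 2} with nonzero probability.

Enumerate traces; 20 have nonzero weight after conditioning:
  (Y=0, U=1, X=3, W=2, Z=1) weight 1/160
  (Y=0, U=1, X=3, W=3, Z=1) weight 1/160
  (Y=0, U=2, X=3, W=2, Z=0) weight 1/160
  (Y=0, U=2, X=3, W=3, Z=0) weight 1/240
  (Y=1, U=1, X=2, W=2, Z=1) weight 1/480
  (Y=1, U=1, X=2, W=3, Z=1) weight 1/480
  (Y=1, U=2, X=2, W=2, Z=0) weight 1/480
  (Y=1, U=2, X=2, W=3, Z=0) weight 1/720
  … 12 more
Group by Z:
  weight(Z=0) = 7/144
  weight(Z=1) = 7/120
Total weight = 7/144 + 7/120 = 77/720
P(Z=0 | obs) = 7/144 / 77/720 = 5/11
P(Z=1 | obs) = 7/120 / 77/720 = 6/11

P(Z=0) = 5/11, P(Z=1) = 6/11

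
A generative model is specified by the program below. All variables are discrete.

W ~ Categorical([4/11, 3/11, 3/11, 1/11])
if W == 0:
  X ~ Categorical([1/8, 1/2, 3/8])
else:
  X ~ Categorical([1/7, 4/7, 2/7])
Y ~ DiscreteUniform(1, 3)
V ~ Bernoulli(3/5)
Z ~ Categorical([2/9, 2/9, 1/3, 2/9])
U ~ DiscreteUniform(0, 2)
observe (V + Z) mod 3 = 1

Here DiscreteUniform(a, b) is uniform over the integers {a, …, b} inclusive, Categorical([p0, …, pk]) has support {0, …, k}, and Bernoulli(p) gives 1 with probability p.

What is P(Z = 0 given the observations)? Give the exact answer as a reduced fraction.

Enumerate traces; 324 have nonzero weight after conditioning:
  (W=0, X=0, Y=1, V=0, Z=1, U=0) weight 2/4455
  (W=0, X=0, Y=1, V=0, Z=1, U=1) weight 2/4455
  (W=0, X=0, Y=1, V=0, Z=1, U=2) weight 2/4455
  (W=0, X=0, Y=1, V=1, Z=0, U=0) weight 1/1485
  (W=0, X=0, Y=1, V=1, Z=0, U=1) weight 1/1485
  (W=0, X=0, Y=1, V=1, Z=0, U=2) weight 1/1485
  (W=0, X=0, Y=1, V=1, Z=3, U=0) weight 1/1485
  (W=0, X=0, Y=1, V=1, Z=3, U=1) weight 1/1485
  … 316 more
Group by Z:
  weight(Z=0) = 2/15
  weight(Z=1) = 4/45
  weight(Z=3) = 2/15
Total weight = 2/15 + 4/45 + 2/15 = 16/45
P(Z=0 | obs) = 2/15 / 16/45 = 3/8
P(Z=1 | obs) = 4/45 / 16/45 = 1/4
P(Z=3 | obs) = 2/15 / 16/45 = 3/8

P(Z = 0 | obs) = 3/8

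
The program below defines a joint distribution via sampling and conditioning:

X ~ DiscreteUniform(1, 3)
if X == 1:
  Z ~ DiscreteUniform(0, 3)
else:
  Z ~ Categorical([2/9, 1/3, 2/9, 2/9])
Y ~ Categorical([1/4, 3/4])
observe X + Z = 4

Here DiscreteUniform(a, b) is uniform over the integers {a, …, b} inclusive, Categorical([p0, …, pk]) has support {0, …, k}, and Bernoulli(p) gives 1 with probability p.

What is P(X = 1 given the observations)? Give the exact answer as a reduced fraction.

P(X = 1 | obs) = 9/29

Enumerate traces; 6 have nonzero weight after conditioning:
  (X=1, Z=3, Y=0) weight 1/48
  (X=1, Z=3, Y=1) weight 1/16
  (X=2, Z=2, Y=0) weight 1/54
  (X=2, Z=2, Y=1) weight 1/18
  (X=3, Z=1, Y=0) weight 1/36
  (X=3, Z=1, Y=1) weight 1/12
Group by X:
  weight(X=1) = 1/12
  weight(X=2) = 2/27
  weight(X=3) = 1/9
Total weight = 1/12 + 2/27 + 1/9 = 29/108
P(X=1 | obs) = 1/12 / 29/108 = 9/29
P(X=2 | obs) = 2/27 / 29/108 = 8/29
P(X=3 | obs) = 1/9 / 29/108 = 12/29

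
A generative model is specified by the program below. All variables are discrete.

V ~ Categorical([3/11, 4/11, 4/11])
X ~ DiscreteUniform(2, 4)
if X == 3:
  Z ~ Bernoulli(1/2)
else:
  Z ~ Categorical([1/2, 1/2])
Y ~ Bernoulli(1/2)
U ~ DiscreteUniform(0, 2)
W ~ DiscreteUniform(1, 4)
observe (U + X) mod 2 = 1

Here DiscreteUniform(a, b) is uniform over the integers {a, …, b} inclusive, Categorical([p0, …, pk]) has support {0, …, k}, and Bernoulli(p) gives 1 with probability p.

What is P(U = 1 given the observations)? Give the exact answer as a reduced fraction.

P(U = 1 | obs) = 1/2

Enumerate traces; 192 have nonzero weight after conditioning:
  (V=0, X=2, Z=0, Y=0, U=1, W=1) weight 1/528
  (V=0, X=2, Z=0, Y=0, U=1, W=2) weight 1/528
  (V=0, X=2, Z=0, Y=0, U=1, W=3) weight 1/528
  (V=0, X=2, Z=0, Y=0, U=1, W=4) weight 1/528
  (V=0, X=2, Z=0, Y=1, U=1, W=1) weight 1/528
  (V=0, X=2, Z=0, Y=1, U=1, W=2) weight 1/528
  (V=0, X=2, Z=0, Y=1, U=1, W=3) weight 1/528
  (V=0, X=2, Z=0, Y=1, U=1, W=4) weight 1/528
  (V=0, X=3, Z=0, Y=0, U=0, W=1) weight 1/528
  (V=0, X=3, Z=0, Y=0, U=2, W=1) weight 1/528
  … 182 more
Group by U:
  weight(U=0) = 1/9
  weight(U=1) = 2/9
  weight(U=2) = 1/9
Total weight = 1/9 + 2/9 + 1/9 = 4/9
P(U=0 | obs) = 1/9 / 4/9 = 1/4
P(U=1 | obs) = 2/9 / 4/9 = 1/2
P(U=2 | obs) = 1/9 / 4/9 = 1/4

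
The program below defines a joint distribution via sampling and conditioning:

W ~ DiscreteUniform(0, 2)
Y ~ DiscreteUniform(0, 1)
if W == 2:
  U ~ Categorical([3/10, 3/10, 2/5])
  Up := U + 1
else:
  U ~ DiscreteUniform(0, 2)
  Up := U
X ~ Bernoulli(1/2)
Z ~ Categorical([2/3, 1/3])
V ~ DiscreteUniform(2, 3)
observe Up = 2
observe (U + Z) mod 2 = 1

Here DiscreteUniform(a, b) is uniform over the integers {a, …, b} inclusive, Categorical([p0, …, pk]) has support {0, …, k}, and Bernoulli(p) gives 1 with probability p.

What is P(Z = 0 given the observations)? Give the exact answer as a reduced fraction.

P(Z = 0 | obs) = 9/19

Enumerate traces; 24 have nonzero weight after conditioning:
  (W=0, Y=0, U=2, X=0, Z=1, V=2) weight 1/216
  (W=0, Y=0, U=2, X=0, Z=1, V=3) weight 1/216
  (W=0, Y=0, U=2, X=1, Z=1, V=2) weight 1/216
  (W=0, Y=0, U=2, X=1, Z=1, V=3) weight 1/216
  (W=0, Y=1, U=2, X=0, Z=1, V=2) weight 1/216
  (W=0, Y=1, U=2, X=0, Z=1, V=3) weight 1/216
  (W=0, Y=1, U=2, X=1, Z=1, V=2) weight 1/216
  (W=0, Y=1, U=2, X=1, Z=1, V=3) weight 1/216
  (W=2, Y=0, U=1, X=0, Z=0, V=2) weight 1/120
  … 15 more
Group by Z:
  weight(Z=0) = 1/15
  weight(Z=1) = 2/27
Total weight = 1/15 + 2/27 = 19/135
P(Z=0 | obs) = 1/15 / 19/135 = 9/19
P(Z=1 | obs) = 2/27 / 19/135 = 10/19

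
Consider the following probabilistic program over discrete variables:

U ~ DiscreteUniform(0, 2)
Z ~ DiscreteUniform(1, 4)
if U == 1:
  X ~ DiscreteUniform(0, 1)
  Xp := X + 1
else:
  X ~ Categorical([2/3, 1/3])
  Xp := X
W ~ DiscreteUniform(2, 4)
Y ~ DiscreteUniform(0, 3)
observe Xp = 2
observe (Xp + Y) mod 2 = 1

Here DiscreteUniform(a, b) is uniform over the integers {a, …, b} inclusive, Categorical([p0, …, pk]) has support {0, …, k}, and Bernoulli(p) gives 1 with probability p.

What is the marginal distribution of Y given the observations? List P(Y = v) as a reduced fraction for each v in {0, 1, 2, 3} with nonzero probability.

P(Y=1) = 1/2, P(Y=3) = 1/2

Enumerate traces; 24 have nonzero weight after conditioning:
  (U=1, Z=1, X=1, W=2, Y=1) weight 1/288
  (U=1, Z=1, X=1, W=2, Y=3) weight 1/288
  (U=1, Z=1, X=1, W=3, Y=1) weight 1/288
  (U=1, Z=1, X=1, W=3, Y=3) weight 1/288
  (U=1, Z=1, X=1, W=4, Y=1) weight 1/288
  (U=1, Z=1, X=1, W=4, Y=3) weight 1/288
  (U=1, Z=2, X=1, W=2, Y=1) weight 1/288
  (U=1, Z=2, X=1, W=2, Y=3) weight 1/288
  … 16 more
Group by Y:
  weight(Y=1) = 1/24
  weight(Y=3) = 1/24
Total weight = 1/24 + 1/24 = 1/12
P(Y=1 | obs) = 1/24 / 1/12 = 1/2
P(Y=3 | obs) = 1/24 / 1/12 = 1/2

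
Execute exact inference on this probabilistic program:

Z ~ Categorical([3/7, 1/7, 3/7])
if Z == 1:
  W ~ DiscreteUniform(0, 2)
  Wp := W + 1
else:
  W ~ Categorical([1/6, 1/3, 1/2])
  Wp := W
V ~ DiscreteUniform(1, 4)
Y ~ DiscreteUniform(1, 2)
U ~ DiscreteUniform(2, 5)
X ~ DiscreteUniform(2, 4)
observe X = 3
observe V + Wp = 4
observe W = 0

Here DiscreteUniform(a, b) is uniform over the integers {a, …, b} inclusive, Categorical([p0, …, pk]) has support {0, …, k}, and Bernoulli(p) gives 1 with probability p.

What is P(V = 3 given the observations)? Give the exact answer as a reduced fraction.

P(V = 3 | obs) = 1/4

Enumerate traces; 24 have nonzero weight after conditioning:
  (Z=0, W=0, V=4, Y=1, U=2, X=3) weight 1/1344
  (Z=0, W=0, V=4, Y=1, U=3, X=3) weight 1/1344
  (Z=0, W=0, V=4, Y=1, U=4, X=3) weight 1/1344
  (Z=0, W=0, V=4, Y=1, U=5, X=3) weight 1/1344
  (Z=0, W=0, V=4, Y=2, U=2, X=3) weight 1/1344
  (Z=0, W=0, V=4, Y=2, U=3, X=3) weight 1/1344
  (Z=0, W=0, V=4, Y=2, U=4, X=3) weight 1/1344
  (Z=0, W=0, V=4, Y=2, U=5, X=3) weight 1/1344
  (Z=1, W=0, V=3, Y=1, U=2, X=3) weight 1/2016
  … 15 more
Group by V:
  weight(V=3) = 1/252
  weight(V=4) = 1/84
Total weight = 1/252 + 1/84 = 1/63
P(V=3 | obs) = 1/252 / 1/63 = 1/4
P(V=4 | obs) = 1/84 / 1/63 = 3/4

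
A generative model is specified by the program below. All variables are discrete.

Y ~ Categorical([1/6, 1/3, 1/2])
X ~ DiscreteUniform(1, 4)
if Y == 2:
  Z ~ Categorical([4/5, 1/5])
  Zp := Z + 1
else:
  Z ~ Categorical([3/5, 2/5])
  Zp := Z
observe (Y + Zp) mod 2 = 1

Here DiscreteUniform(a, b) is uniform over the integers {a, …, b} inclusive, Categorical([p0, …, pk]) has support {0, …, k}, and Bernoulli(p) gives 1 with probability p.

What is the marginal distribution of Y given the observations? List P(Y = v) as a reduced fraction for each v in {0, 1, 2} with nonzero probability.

Enumerate traces; 12 have nonzero weight after conditioning:
  (Y=0, X=1, Z=1) weight 1/60
  (Y=0, X=2, Z=1) weight 1/60
  (Y=0, X=3, Z=1) weight 1/60
  (Y=0, X=4, Z=1) weight 1/60
  (Y=1, X=1, Z=0) weight 1/20
  (Y=1, X=2, Z=0) weight 1/20
  (Y=1, X=3, Z=0) weight 1/20
  (Y=1, X=4, Z=0) weight 1/20
  (Y=2, X=1, Z=0) weight 1/10
  … 3 more
Group by Y:
  weight(Y=0) = 1/15
  weight(Y=1) = 1/5
  weight(Y=2) = 2/5
Total weight = 1/15 + 1/5 + 2/5 = 2/3
P(Y=0 | obs) = 1/15 / 2/3 = 1/10
P(Y=1 | obs) = 1/5 / 2/3 = 3/10
P(Y=2 | obs) = 2/5 / 2/3 = 3/5

P(Y=0) = 1/10, P(Y=1) = 3/10, P(Y=2) = 3/5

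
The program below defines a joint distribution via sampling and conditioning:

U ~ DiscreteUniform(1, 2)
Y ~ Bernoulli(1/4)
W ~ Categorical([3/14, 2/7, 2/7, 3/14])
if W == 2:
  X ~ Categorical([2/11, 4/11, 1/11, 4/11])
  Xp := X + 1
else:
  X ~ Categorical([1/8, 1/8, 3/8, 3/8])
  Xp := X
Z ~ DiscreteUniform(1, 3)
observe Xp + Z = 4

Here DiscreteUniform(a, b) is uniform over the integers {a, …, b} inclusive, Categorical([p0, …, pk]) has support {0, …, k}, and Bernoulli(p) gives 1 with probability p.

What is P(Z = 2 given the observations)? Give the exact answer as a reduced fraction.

Enumerate traces; 48 have nonzero weight after conditioning:
  (U=1, Y=0, W=0, X=1, Z=3) weight 3/896
  (U=1, Y=0, W=0, X=2, Z=2) weight 9/896
  (U=1, Y=0, W=0, X=3, Z=1) weight 9/896
  (U=1, Y=0, W=1, X=1, Z=3) weight 1/224
  (U=1, Y=0, W=1, X=2, Z=2) weight 3/224
  (U=1, Y=0, W=1, X=3, Z=1) weight 3/224
  (U=1, Y=0, W=2, X=0, Z=3) weight 1/154
  (U=1, Y=0, W=2, X=1, Z=2) weight 1/77
  … 40 more
Group by Z:
  weight(Z=1) = 181/1848
  weight(Z=2) = 229/1848
  weight(Z=3) = 29/616
Total weight = 181/1848 + 229/1848 + 29/616 = 71/264
P(Z=1 | obs) = 181/1848 / 71/264 = 181/497
P(Z=2 | obs) = 229/1848 / 71/264 = 229/497
P(Z=3 | obs) = 29/616 / 71/264 = 87/497

P(Z = 2 | obs) = 229/497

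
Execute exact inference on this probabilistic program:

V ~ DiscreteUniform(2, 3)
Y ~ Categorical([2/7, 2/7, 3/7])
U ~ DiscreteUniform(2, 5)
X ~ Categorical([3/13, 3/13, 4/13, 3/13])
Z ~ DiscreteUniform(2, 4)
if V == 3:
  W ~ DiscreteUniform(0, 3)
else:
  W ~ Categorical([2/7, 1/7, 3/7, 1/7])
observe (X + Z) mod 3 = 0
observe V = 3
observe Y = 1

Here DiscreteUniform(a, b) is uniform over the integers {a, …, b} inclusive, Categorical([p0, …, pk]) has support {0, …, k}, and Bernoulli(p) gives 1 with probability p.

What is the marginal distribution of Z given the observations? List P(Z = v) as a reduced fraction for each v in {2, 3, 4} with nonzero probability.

P(Z=2) = 3/13, P(Z=3) = 6/13, P(Z=4) = 4/13

Enumerate traces; 64 have nonzero weight after conditioning:
  (V=3, Y=1, U=2, X=0, Z=3, W=0) weight 1/1456
  (V=3, Y=1, U=2, X=0, Z=3, W=1) weight 1/1456
  (V=3, Y=1, U=2, X=0, Z=3, W=2) weight 1/1456
  (V=3, Y=1, U=2, X=0, Z=3, W=3) weight 1/1456
  (V=3, Y=1, U=2, X=1, Z=2, W=0) weight 1/1456
  (V=3, Y=1, U=2, X=1, Z=2, W=1) weight 1/1456
  (V=3, Y=1, U=2, X=1, Z=2, W=2) weight 1/1456
  (V=3, Y=1, U=2, X=1, Z=2, W=3) weight 1/1456
  (V=3, Y=1, U=2, X=2, Z=4, W=0) weight 1/1092
  … 55 more
Group by Z:
  weight(Z=2) = 1/91
  weight(Z=3) = 2/91
  weight(Z=4) = 4/273
Total weight = 1/91 + 2/91 + 4/273 = 1/21
P(Z=2 | obs) = 1/91 / 1/21 = 3/13
P(Z=3 | obs) = 2/91 / 1/21 = 6/13
P(Z=4 | obs) = 4/273 / 1/21 = 4/13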